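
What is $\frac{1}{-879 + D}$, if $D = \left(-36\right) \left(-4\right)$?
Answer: $- \frac{1}{735} \approx -0.0013605$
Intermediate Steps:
$D = 144$
$\frac{1}{-879 + D} = \frac{1}{-879 + 144} = \frac{1}{-735} = - \frac{1}{735}$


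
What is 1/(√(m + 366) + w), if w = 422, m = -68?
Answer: 211/88893 - √298/177786 ≈ 0.0022765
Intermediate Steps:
1/(√(m + 366) + w) = 1/(√(-68 + 366) + 422) = 1/(√298 + 422) = 1/(422 + √298)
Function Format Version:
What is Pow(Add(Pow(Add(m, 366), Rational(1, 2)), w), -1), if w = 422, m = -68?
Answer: Add(Rational(211, 88893), Mul(Rational(-1, 177786), Pow(298, Rational(1, 2)))) ≈ 0.0022765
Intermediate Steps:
Pow(Add(Pow(Add(m, 366), Rational(1, 2)), w), -1) = Pow(Add(Pow(Add(-68, 366), Rational(1, 2)), 422), -1) = Pow(Add(Pow(298, Rational(1, 2)), 422), -1) = Pow(Add(422, Pow(298, Rational(1, 2))), -1)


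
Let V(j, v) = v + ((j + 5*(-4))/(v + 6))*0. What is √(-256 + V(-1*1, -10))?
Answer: I*√266 ≈ 16.31*I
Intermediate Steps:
V(j, v) = v (V(j, v) = v + ((j - 20)/(6 + v))*0 = v + ((-20 + j)/(6 + v))*0 = v + 0 = v)
√(-256 + V(-1*1, -10)) = √(-256 - 10) = √(-266) = I*√266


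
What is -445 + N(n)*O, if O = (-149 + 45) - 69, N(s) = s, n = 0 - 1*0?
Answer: -445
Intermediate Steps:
n = 0 (n = 0 + 0 = 0)
O = -173 (O = -104 - 69 = -173)
-445 + N(n)*O = -445 + 0*(-173) = -445 + 0 = -445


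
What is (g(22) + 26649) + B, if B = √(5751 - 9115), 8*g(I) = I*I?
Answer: 53419/2 + 58*I ≈ 26710.0 + 58.0*I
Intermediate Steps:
g(I) = I²/8 (g(I) = (I*I)/8 = I²/8)
B = 58*I (B = √(-3364) = 58*I ≈ 58.0*I)
(g(22) + 26649) + B = ((⅛)*22² + 26649) + 58*I = ((⅛)*484 + 26649) + 58*I = (121/2 + 26649) + 58*I = 53419/2 + 58*I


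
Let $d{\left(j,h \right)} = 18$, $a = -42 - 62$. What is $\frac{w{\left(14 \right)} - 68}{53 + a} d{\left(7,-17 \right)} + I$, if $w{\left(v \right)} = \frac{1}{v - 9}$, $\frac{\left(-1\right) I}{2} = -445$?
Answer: $\frac{77684}{85} \approx 913.93$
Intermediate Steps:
$I = 890$ ($I = \left(-2\right) \left(-445\right) = 890$)
$a = -104$ ($a = -42 - 62 = -104$)
$w{\left(v \right)} = \frac{1}{-9 + v}$
$\frac{w{\left(14 \right)} - 68}{53 + a} d{\left(7,-17 \right)} + I = \frac{\frac{1}{-9 + 14} - 68}{53 - 104} \cdot 18 + 890 = \frac{\frac{1}{5} - 68}{-51} \cdot 18 + 890 = \left(\frac{1}{5} - 68\right) \left(- \frac{1}{51}\right) 18 + 890 = \left(- \frac{339}{5}\right) \left(- \frac{1}{51}\right) 18 + 890 = \frac{113}{85} \cdot 18 + 890 = \frac{2034}{85} + 890 = \frac{77684}{85}$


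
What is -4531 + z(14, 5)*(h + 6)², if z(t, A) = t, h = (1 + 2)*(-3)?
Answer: -4405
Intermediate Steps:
h = -9 (h = 3*(-3) = -9)
-4531 + z(14, 5)*(h + 6)² = -4531 + 14*(-9 + 6)² = -4531 + 14*(-3)² = -4531 + 14*9 = -4531 + 126 = -4405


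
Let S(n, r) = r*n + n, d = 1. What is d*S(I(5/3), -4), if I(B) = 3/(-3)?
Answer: 3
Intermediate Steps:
I(B) = -1 (I(B) = 3*(-⅓) = -1)
S(n, r) = n + n*r (S(n, r) = n*r + n = n + n*r)
d*S(I(5/3), -4) = 1*(-(1 - 4)) = 1*(-1*(-3)) = 1*3 = 3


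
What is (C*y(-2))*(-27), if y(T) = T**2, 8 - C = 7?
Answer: -108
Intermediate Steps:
C = 1 (C = 8 - 1*7 = 8 - 7 = 1)
(C*y(-2))*(-27) = (1*(-2)**2)*(-27) = (1*4)*(-27) = 4*(-27) = -108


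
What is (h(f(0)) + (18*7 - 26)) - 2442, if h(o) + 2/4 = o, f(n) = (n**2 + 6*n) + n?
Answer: -4685/2 ≈ -2342.5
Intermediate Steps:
f(n) = n**2 + 7*n
h(o) = -1/2 + o
(h(f(0)) + (18*7 - 26)) - 2442 = ((-1/2 + 0*(7 + 0)) + (18*7 - 26)) - 2442 = ((-1/2 + 0*7) + (126 - 26)) - 2442 = ((-1/2 + 0) + 100) - 2442 = (-1/2 + 100) - 2442 = 199/2 - 2442 = -4685/2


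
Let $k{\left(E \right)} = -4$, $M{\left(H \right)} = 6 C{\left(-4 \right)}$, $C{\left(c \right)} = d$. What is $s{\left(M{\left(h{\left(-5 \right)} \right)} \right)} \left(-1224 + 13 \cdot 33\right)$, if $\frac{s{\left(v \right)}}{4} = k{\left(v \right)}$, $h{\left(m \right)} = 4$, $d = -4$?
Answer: $12720$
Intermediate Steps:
$C{\left(c \right)} = -4$
$M{\left(H \right)} = -24$ ($M{\left(H \right)} = 6 \left(-4\right) = -24$)
$s{\left(v \right)} = -16$ ($s{\left(v \right)} = 4 \left(-4\right) = -16$)
$s{\left(M{\left(h{\left(-5 \right)} \right)} \right)} \left(-1224 + 13 \cdot 33\right) = - 16 \left(-1224 + 13 \cdot 33\right) = - 16 \left(-1224 + 429\right) = \left(-16\right) \left(-795\right) = 12720$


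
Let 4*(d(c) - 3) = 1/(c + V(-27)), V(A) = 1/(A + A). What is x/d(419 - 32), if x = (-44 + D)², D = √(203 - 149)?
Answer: 83170060/125409 - 3677872*√6/41803 ≈ 447.68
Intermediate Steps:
D = 3*√6 (D = √54 = 3*√6 ≈ 7.3485)
x = (-44 + 3*√6)² ≈ 1343.3
V(A) = 1/(2*A)
d(c) = 3 + 1/(4*(-1/54 + c)) (d(c) = 3 + 1/(4*(c + (½)/(-27))) = 3 + 1/(4*(c + (½)*(-1/27))) = 3 + 1/(4*(c - 1/54)) = 3 + 1/(4*(-1/54 + c)))
x/d(419 - 32) = (1990 - 264*√6)/((3*(7 + 108*(419 - 32))/(2*(-1 + 54*(419 - 32))))) = (1990 - 264*√6)/((3*(7 + 108*387)/(2*(-1 + 54*387)))) = (1990 - 264*√6)/((3*(7 + 41796)/(2*(-1 + 20898)))) = (1990 - 264*√6)/(((3/2)*41803/20897)) = (1990 - 264*√6)/(((3/2)*(1/20897)*41803)) = (1990 - 264*√6)/(125409/41794) = (1990 - 264*√6)*(41794/125409) = 83170060/125409 - 3677872*√6/41803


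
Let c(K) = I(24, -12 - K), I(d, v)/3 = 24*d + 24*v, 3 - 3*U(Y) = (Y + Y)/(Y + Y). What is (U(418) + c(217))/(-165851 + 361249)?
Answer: -22139/293097 ≈ -0.075535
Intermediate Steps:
U(Y) = 2/3 (U(Y) = 1 - (Y + Y)/(3*(Y + Y)) = 1 - 2*Y/(3*(2*Y)) = 1 - 2*Y*1/(2*Y)/3 = 1 - 1/3*1 = 1 - 1/3 = 2/3)
I(d, v) = 72*d + 72*v (I(d, v) = 3*(24*d + 24*v) = 72*d + 72*v)
c(K) = 864 - 72*K (c(K) = 72*24 + 72*(-12 - K) = 1728 + (-864 - 72*K) = 864 - 72*K)
(U(418) + c(217))/(-165851 + 361249) = (2/3 + (864 - 72*217))/(-165851 + 361249) = (2/3 + (864 - 15624))/195398 = (2/3 - 14760)*(1/195398) = -44278/3*1/195398 = -22139/293097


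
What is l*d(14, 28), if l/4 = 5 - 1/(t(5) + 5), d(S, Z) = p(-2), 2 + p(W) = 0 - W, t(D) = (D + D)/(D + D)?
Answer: 0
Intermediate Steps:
t(D) = 1 (t(D) = (2*D)/((2*D)) = (2*D)*(1/(2*D)) = 1)
p(W) = -2 - W (p(W) = -2 + (0 - W) = -2 - W)
d(S, Z) = 0 (d(S, Z) = -2 - 1*(-2) = -2 + 2 = 0)
l = 58/3 (l = 4*(5 - 1/(1 + 5)) = 4*(5 - 1/6) = 4*(29/6) = 58/3 ≈ 19.333)
l*d(14, 28) = (58/3)*0 = 0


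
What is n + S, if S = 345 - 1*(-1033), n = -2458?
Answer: -1080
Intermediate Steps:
S = 1378 (S = 345 + 1033 = 1378)
n + S = -2458 + 1378 = -1080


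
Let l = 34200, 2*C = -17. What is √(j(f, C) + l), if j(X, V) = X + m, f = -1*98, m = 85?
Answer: √34187 ≈ 184.90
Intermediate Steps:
C = -17/2 (C = (½)*(-17) = -17/2 ≈ -8.5000)
f = -98
j(X, V) = 85 + X (j(X, V) = X + 85 = 85 + X)
√(j(f, C) + l) = √((85 - 98) + 34200) = √(-13 + 34200) = √34187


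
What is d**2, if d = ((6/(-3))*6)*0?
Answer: 0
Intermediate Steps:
d = 0 (d = ((6*(-1/3))*6)*0 = -2*6*0 = -12*0 = 0)
d**2 = 0**2 = 0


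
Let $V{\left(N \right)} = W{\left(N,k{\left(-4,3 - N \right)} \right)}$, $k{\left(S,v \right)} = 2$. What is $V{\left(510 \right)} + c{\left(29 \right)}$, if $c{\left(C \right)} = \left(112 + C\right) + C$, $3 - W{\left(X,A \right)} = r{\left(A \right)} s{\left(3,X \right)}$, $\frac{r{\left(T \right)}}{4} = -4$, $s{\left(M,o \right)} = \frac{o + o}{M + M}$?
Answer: $2893$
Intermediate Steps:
$s{\left(M,o \right)} = \frac{o}{M}$ ($s{\left(M,o \right)} = \frac{2 o}{2 M} = 2 o \frac{1}{2 M} = \frac{o}{M}$)
$r{\left(T \right)} = -16$ ($r{\left(T \right)} = 4 \left(-4\right) = -16$)
$W{\left(X,A \right)} = 3 + \frac{16 X}{3}$ ($W{\left(X,A \right)} = 3 - - 16 \frac{X}{3} = 3 - - \frac{16 X}{3} = 3 + \frac{16 X}{3}$)
$V{\left(N \right)} = 3 + \frac{16 N}{3}$
$c{\left(C \right)} = 112 + 2 C$
$V{\left(510 \right)} + c{\left(29 \right)} = \left(3 + \frac{16}{3} \cdot 510\right) + \left(112 + 2 \cdot 29\right) = \left(3 + 2720\right) + \left(112 + 58\right) = 2723 + 170 = 2893$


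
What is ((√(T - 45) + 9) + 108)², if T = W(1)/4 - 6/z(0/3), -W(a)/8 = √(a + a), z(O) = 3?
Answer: (117 + I*√(47 + 2*√2))² ≈ 13639.0 + 1651.8*I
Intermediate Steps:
W(a) = -8*√2*√a (W(a) = -8*√(a + a) = -8*√2*√a)
T = -2 - 2*√2 (T = -8*√2*√1/4 - 6/3 = -8*√2*1*(¼) - 6*⅓ = -8*√2*(¼) - 2 = -2*√2 - 2 = -2 - 2*√2 ≈ -4.8284)
((√(T - 45) + 9) + 108)² = ((√((-2 - 2*√2) - 45) + 9) + 108)² = ((√(-47 - 2*√2) + 9) + 108)² = ((9 + √(-47 - 2*√2)) + 108)² = (117 + √(-47 - 2*√2))²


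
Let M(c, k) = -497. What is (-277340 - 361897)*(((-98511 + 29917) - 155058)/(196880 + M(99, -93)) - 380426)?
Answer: 1447182645721090/5951 ≈ 2.4318e+11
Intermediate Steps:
(-277340 - 361897)*(((-98511 + 29917) - 155058)/(196880 + M(99, -93)) - 380426) = (-277340 - 361897)*(((-98511 + 29917) - 155058)/(196880 - 497) - 380426) = -639237*((-68594 - 155058)/196383 - 380426) = -639237*(-223652*1/196383 - 380426) = -639237*(-20332/17853 - 380426) = -639237*(-6791765710/17853) = 1447182645721090/5951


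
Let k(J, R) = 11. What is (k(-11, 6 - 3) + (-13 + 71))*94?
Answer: 6486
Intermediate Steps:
(k(-11, 6 - 3) + (-13 + 71))*94 = (11 + (-13 + 71))*94 = (11 + 58)*94 = 69*94 = 6486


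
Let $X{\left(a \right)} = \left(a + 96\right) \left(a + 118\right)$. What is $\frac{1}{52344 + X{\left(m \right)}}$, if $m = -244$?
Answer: $\frac{1}{70992} \approx 1.4086 \cdot 10^{-5}$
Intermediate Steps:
$X{\left(a \right)} = \left(96 + a\right) \left(118 + a\right)$
$\frac{1}{52344 + X{\left(m \right)}} = \frac{1}{52344 + \left(11328 + \left(-244\right)^{2} + 214 \left(-244\right)\right)} = \frac{1}{52344 + \left(11328 + 59536 - 52216\right)} = \frac{1}{52344 + 18648} = \frac{1}{70992}$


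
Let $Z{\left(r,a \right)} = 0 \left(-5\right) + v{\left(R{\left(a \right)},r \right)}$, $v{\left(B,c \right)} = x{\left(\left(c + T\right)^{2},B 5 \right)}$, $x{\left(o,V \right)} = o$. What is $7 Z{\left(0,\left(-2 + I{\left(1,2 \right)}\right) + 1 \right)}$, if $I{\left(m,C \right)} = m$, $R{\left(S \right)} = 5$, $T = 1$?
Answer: $7$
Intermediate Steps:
$v{\left(B,c \right)} = \left(1 + c\right)^{2}$ ($v{\left(B,c \right)} = \left(c + 1\right)^{2} = \left(1 + c\right)^{2}$)
$Z{\left(r,a \right)} = \left(1 + r\right)^{2}$ ($Z{\left(r,a \right)} = 0 \left(-5\right) + \left(1 + r\right)^{2} = 0 + \left(1 + r\right)^{2} = \left(1 + r\right)^{2}$)
$7 Z{\left(0,\left(-2 + I{\left(1,2 \right)}\right) + 1 \right)} = 7 \left(1 + 0\right)^{2} = 7 \cdot 1^{2} = 7 \cdot 1 = 7$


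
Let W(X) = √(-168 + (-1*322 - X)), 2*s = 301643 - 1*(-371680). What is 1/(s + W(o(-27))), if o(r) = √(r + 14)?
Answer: 1/(673323/2 + √(-490 - I*√13)) ≈ 2.9703e-6 + 2.0e-10*I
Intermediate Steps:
s = 673323/2 (s = (301643 - 1*(-371680))/2 = (301643 + 371680)/2 = (½)*673323 = 673323/2 ≈ 3.3666e+5)
o(r) = √(14 + r)
W(X) = √(-490 - X) (W(X) = √(-168 + (-322 - X)) = √(-490 - X))
1/(s + W(o(-27))) = 1/(673323/2 + √(-490 - √(14 - 27))) = 1/(673323/2 + √(-490 - √(-13))) = 1/(673323/2 + √(-490 - I*√13))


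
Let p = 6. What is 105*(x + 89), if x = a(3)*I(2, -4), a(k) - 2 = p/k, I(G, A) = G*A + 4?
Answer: 7665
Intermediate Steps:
I(G, A) = 4 + A*G (I(G, A) = A*G + 4 = 4 + A*G)
a(k) = 2 + 6/k
x = -16 (x = (2 + 6/3)*(4 - 4*2) = (2 + 6*(⅓))*(4 - 8) = (2 + 2)*(-4) = 4*(-4) = -16)
105*(x + 89) = 105*(-16 + 89) = 105*73 = 7665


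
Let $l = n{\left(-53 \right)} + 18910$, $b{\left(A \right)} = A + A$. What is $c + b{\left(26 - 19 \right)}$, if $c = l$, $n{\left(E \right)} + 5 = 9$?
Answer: $18928$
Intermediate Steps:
$n{\left(E \right)} = 4$ ($n{\left(E \right)} = -5 + 9 = 4$)
$b{\left(A \right)} = 2 A$
$l = 18914$ ($l = 4 + 18910 = 18914$)
$c = 18914$
$c + b{\left(26 - 19 \right)} = 18914 + 2 \left(26 - 19\right) = 18914 + 2 \cdot 7 = 18914 + 14 = 18928$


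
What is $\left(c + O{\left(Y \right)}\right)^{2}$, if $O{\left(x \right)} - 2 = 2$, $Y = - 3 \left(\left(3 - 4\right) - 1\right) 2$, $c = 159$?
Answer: $26569$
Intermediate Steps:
$Y = 12$ ($Y = - 3 \left(-1 - 1\right) 2 = \left(-3\right) \left(-2\right) 2 = 6 \cdot 2 = 12$)
$O{\left(x \right)} = 4$ ($O{\left(x \right)} = 2 + 2 = 4$)
$\left(c + O{\left(Y \right)}\right)^{2} = \left(159 + 4\right)^{2} = 163^{2} = 26569$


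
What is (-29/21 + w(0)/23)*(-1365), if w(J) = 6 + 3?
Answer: 31070/23 ≈ 1350.9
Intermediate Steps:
w(J) = 9
(-29/21 + w(0)/23)*(-1365) = (-29/21 + 9/23)*(-1365) = -478/483*(-1365) = 31070/23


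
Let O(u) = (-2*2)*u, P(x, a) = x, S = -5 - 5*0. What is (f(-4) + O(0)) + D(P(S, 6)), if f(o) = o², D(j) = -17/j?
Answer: 97/5 ≈ 19.400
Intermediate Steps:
S = -5 (S = -5 + 0 = -5)
O(u) = -4*u
(f(-4) + O(0)) + D(P(S, 6)) = ((-4)² - 4*0) - 17/(-5) = (16 + 0) - 17*(-⅕) = 16 + 17/5 = 97/5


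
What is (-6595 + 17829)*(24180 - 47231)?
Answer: -258954934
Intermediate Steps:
(-6595 + 17829)*(24180 - 47231) = 11234*(-23051) = -258954934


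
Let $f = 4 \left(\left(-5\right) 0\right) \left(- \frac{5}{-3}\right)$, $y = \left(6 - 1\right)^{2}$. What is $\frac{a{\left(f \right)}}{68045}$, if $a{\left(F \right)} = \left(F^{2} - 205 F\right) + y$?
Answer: $\frac{5}{13609} \approx 0.0003674$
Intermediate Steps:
$y = 25$ ($y = 5^{2} = 25$)
$f = 0$ ($f = 4 \cdot 0 \left(\left(-5\right) \left(- \frac{1}{3}\right)\right) = 0 \cdot \frac{5}{3} = 0$)
$a{\left(F \right)} = 25 + F^{2} - 205 F$ ($a{\left(F \right)} = \left(F^{2} - 205 F\right) + 25 = 25 + F^{2} - 205 F$)
$\frac{a{\left(f \right)}}{68045} = \frac{25 + 0^{2} - 0}{68045} = \left(25 + 0 + 0\right) \frac{1}{68045} = 25 \cdot \frac{1}{68045} = \frac{5}{13609}$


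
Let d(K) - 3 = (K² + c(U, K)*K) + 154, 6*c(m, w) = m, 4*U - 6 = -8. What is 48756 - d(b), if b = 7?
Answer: 582607/12 ≈ 48551.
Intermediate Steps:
U = -½ (U = 3/2 + (¼)*(-8) = 3/2 - 2 = -½ ≈ -0.50000)
c(m, w) = m/6
d(K) = 157 + K² - K/12 (d(K) = 3 + ((K² + ((⅙)*(-½))*K) + 154) = 3 + ((K² - K/12) + 154) = 3 + (154 + K² - K/12) = 157 + K² - K/12)
48756 - d(b) = 48756 - (157 + 7² - 1/12*7) = 48756 - (157 + 49 - 7/12) = 48756 - 1*2465/12 = 48756 - 2465/12 = 582607/12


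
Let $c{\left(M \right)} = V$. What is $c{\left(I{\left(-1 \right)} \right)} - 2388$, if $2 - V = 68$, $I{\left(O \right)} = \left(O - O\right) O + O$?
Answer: $-2454$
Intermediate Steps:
$I{\left(O \right)} = O$ ($I{\left(O \right)} = 0 O + O = 0 + O = O$)
$V = -66$ ($V = 2 - 68 = -66$)
$c{\left(M \right)} = -66$
$c{\left(I{\left(-1 \right)} \right)} - 2388 = -66 - 2388 = -2454$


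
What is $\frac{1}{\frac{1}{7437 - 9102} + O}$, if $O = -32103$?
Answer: $- \frac{1665}{53451496} \approx -3.115 \cdot 10^{-5}$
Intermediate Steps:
$\frac{1}{\frac{1}{7437 - 9102} + O} = \frac{1}{\frac{1}{7437 - 9102} - 32103} = \frac{1}{\frac{1}{-1665} - 32103} = \frac{1}{- \frac{1}{1665} - 32103} = \frac{1}{- \frac{53451496}{1665}} = - \frac{1665}{53451496}$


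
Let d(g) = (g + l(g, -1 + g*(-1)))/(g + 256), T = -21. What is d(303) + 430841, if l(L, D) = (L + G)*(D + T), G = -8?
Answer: 240744547/559 ≈ 4.3067e+5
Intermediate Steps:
l(L, D) = (-21 + D)*(-8 + L) (l(L, D) = (L - 8)*(D - 21) = (-8 + L)*(-21 + D) = (-21 + D)*(-8 + L))
d(g) = (176 - 12*g + g*(-1 - g))/(256 + g) (d(g) = (g + (168 - 21*g - 8*(-1 + g*(-1)) + (-1 + g*(-1))*g))/(g + 256) = (g + (168 - 21*g - 8*(-1 - g) + (-1 - g)*g))/(256 + g) = (g + (168 - 21*g + (8 + 8*g) + g*(-1 - g)))/(256 + g) = (g + (176 - 13*g + g*(-1 - g)))/(256 + g) = (176 - 12*g + g*(-1 - g))/(256 + g))
d(303) + 430841 = (176 - 1*303**2 - 13*303)/(256 + 303) + 430841 = (176 - 1*91809 - 3939)/559 + 430841 = (176 - 91809 - 3939)/559 + 430841 = (1/559)*(-95572) + 430841 = -95572/559 + 430841 = 240744547/559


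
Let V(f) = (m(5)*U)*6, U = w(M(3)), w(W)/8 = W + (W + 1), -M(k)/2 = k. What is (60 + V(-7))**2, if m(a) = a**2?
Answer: 172659600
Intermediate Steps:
M(k) = -2*k
w(W) = 8 + 16*W (w(W) = 8*(W + (W + 1)) = 8*(W + (1 + W)) = 8*(1 + 2*W) = 8 + 16*W)
U = -88 (U = 8 + 16*(-2*3) = 8 + 16*(-6) = 8 - 96 = -88)
V(f) = -13200 (V(f) = (5**2*(-88))*6 = (25*(-88))*6 = -2200*6 = -13200)
(60 + V(-7))**2 = (60 - 13200)**2 = (-13140)**2 = 172659600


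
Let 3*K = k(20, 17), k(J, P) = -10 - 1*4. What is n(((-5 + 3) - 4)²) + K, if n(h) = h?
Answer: 94/3 ≈ 31.333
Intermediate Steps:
k(J, P) = -14 (k(J, P) = -10 - 4 = -14)
K = -14/3 (K = (⅓)*(-14) = -14/3 ≈ -4.6667)
n(((-5 + 3) - 4)²) + K = ((-5 + 3) - 4)² - 14/3 = (-2 - 4)² - 14/3 = (-6)² - 14/3 = 36 - 14/3 = 94/3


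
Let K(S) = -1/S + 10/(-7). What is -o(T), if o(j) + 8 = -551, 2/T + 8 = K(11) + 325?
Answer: 559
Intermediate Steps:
K(S) = -10/7 - 1/S (K(S) = -1/S + 10*(-⅐) = -1/S - 10/7 = -10/7 - 1/S)
T = 77/12146 (T = 2/(-8 + ((-10/7 - 1/11) + 325)) = 2/(-8 + (-117/77 + 325)) = 2/(-8 + 24908/77) = 2/(24292/77) = 2*(77/24292) = 77/12146 ≈ 0.0063395)
o(j) = -559 (o(j) = -8 - 551 = -559)
-o(T) = -1*(-559) = 559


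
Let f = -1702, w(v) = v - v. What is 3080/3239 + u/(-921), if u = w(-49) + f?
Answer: 8349458/2983119 ≈ 2.7989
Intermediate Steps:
w(v) = 0
u = -1702 (u = 0 - 1702 = -1702)
3080/3239 + u/(-921) = 3080/3239 - 1702/(-921) = 3080*(1/3239) - 1702*(-1/921) = 3080/3239 + 1702/921 = 8349458/2983119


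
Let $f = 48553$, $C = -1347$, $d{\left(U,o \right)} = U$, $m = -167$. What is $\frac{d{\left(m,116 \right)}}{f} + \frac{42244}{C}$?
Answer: $- \frac{2051297881}{65400891} \approx -31.365$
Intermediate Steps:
$\frac{d{\left(m,116 \right)}}{f} + \frac{42244}{C} = - \frac{167}{48553} + \frac{42244}{-1347} = \left(-167\right) \frac{1}{48553} + 42244 \left(- \frac{1}{1347}\right) = - \frac{167}{48553} - \frac{42244}{1347} = - \frac{2051297881}{65400891}$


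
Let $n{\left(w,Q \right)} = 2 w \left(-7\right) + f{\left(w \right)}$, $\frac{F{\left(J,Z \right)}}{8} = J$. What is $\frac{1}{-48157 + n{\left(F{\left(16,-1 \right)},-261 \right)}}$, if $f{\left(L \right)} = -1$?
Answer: $- \frac{1}{49950} \approx -2.002 \cdot 10^{-5}$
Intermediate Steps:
$F{\left(J,Z \right)} = 8 J$
$n{\left(w,Q \right)} = -1 - 14 w$ ($n{\left(w,Q \right)} = 2 w \left(-7\right) - 1 = - 14 w - 1 = -1 - 14 w$)
$\frac{1}{-48157 + n{\left(F{\left(16,-1 \right)},-261 \right)}} = \frac{1}{-48157 - \left(1 + 14 \cdot 8 \cdot 16\right)} = \frac{1}{-48157 - 1793} = \frac{1}{-49950} = - \frac{1}{49950}$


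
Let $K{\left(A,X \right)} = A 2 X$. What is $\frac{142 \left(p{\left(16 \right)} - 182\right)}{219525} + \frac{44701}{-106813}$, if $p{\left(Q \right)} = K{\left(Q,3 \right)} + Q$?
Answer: $- \frac{2174941649}{4689624765} \approx -0.46378$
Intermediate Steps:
$K{\left(A,X \right)} = 2 A X$
$p{\left(Q \right)} = 7 Q$ ($p{\left(Q \right)} = 2 Q 3 + Q = 6 Q + Q = 7 Q$)
$\frac{142 \left(p{\left(16 \right)} - 182\right)}{219525} + \frac{44701}{-106813} = \frac{142 \left(7 \cdot 16 - 182\right)}{219525} + \frac{44701}{-106813} = 142 \left(112 - 182\right) \frac{1}{219525} + 44701 \left(- \frac{1}{106813}\right) = 142 \left(-70\right) \frac{1}{219525} - \frac{44701}{106813} = \left(-9940\right) \frac{1}{219525} - \frac{44701}{106813} = - \frac{1988}{43905} - \frac{44701}{106813} = - \frac{2174941649}{4689624765}$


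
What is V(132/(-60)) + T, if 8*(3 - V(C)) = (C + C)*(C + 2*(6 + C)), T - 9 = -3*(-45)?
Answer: 14997/100 ≈ 149.97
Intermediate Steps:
T = 144 (T = 9 - 3*(-45) = 9 + 135 = 144)
V(C) = 3 - C*(12 + 3*C)/4 (V(C) = 3 - (C + C)*(C + 2*(6 + C))/8 = 3 - 2*C*(C + (12 + 2*C))/8 = 3 - 2*C*(12 + 3*C)/8 = 3 - C*(12 + 3*C)/4)
V(132/(-60)) + T = (3 - 396/(-60) - 3*(132/(-60))²/4) + 144 = (3 - 396*(-1)/60 - 3*(132*(-1/60))²/4) + 144 = (3 - 3*(-11/5) - 3*(-11/5)²/4) + 144 = (3 + 33/5 - ¾*121/25) + 144 = (3 + 33/5 - 363/100) + 144 = 597/100 + 144 = 14997/100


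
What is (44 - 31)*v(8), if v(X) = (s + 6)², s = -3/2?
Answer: 1053/4 ≈ 263.25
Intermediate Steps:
s = -3/2 (s = -3*½ = -3/2 ≈ -1.5000)
v(X) = 81/4 (v(X) = (-3/2 + 6)² = (9/2)² = 81/4)
(44 - 31)*v(8) = (44 - 31)*(81/4) = 13*(81/4) = 1053/4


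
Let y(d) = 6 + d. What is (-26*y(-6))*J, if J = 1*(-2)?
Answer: 0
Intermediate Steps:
J = -2
(-26*y(-6))*J = -26*(6 - 6)*(-2) = -26*0*(-2) = 0*(-2) = 0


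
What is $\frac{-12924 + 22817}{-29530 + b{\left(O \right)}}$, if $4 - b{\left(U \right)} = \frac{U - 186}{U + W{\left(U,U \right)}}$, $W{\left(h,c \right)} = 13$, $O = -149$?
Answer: $- \frac{1345448}{4015871} \approx -0.33503$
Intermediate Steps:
$b{\left(U \right)} = 4 - \frac{-186 + U}{13 + U}$ ($b{\left(U \right)} = 4 - \frac{U - 186}{U + 13} = 4 - \frac{-186 + U}{13 + U}$)
$\frac{-12924 + 22817}{-29530 + b{\left(O \right)}} = \frac{-12924 + 22817}{-29530 + \frac{238 + 3 \left(-149\right)}{13 - 149}} = \frac{9893}{-29530 + \frac{238 - 447}{-136}} = \frac{9893}{-29530 - - \frac{209}{136}} = \frac{9893}{-29530 + \frac{209}{136}} = \frac{9893}{- \frac{4015871}{136}} = 9893 \left(- \frac{136}{4015871}\right) = - \frac{1345448}{4015871}$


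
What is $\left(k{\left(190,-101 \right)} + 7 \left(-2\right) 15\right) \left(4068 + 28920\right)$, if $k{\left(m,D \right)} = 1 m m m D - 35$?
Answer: $-22852741974060$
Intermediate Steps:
$k{\left(m,D \right)} = -35 + D m^{3}$ ($k{\left(m,D \right)} = m m m D - 35 = m^{2} m D - 35 = m^{3} D - 35 = D m^{3} - 35 = -35 + D m^{3}$)
$\left(k{\left(190,-101 \right)} + 7 \left(-2\right) 15\right) \left(4068 + 28920\right) = \left(\left(-35 - 101 \cdot 190^{3}\right) + 7 \left(-2\right) 15\right) \left(4068 + 28920\right) = \left(\left(-35 - 692759000\right) - 210\right) 32988 = \left(-692759035 - 210\right) 32988 = \left(-692759245\right) 32988 = -22852741974060$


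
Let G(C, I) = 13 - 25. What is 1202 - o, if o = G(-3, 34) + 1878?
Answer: -664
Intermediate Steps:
G(C, I) = -12
o = 1866 (o = -12 + 1878 = 1866)
1202 - o = 1202 - 1*1866 = 1202 - 1866 = -664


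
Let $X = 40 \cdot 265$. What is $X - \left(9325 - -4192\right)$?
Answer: $-2917$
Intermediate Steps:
$X = 10600$
$X - \left(9325 - -4192\right) = 10600 - \left(9325 - -4192\right) = 10600 - \left(9325 + 4192\right) = 10600 - 13517 = -2917$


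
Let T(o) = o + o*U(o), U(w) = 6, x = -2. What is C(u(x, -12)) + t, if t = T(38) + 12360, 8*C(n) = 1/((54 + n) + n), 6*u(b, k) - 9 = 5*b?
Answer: 16262291/1288 ≈ 12626.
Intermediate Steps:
u(b, k) = 3/2 + 5*b/6 (u(b, k) = 3/2 + (5*b)/6 = 3/2 + 5*b/6)
T(o) = 7*o (T(o) = o + o*6 = o + 6*o = 7*o)
C(n) = 1/(8*(54 + 2*n)) (C(n) = 1/(8*((54 + n) + n)) = 1/(8*(54 + 2*n)))
t = 12626 (t = 7*38 + 12360 = 266 + 12360 = 12626)
C(u(x, -12)) + t = 1/(16*(27 + (3/2 + (⅚)*(-2)))) + 12626 = 1/(16*(27 + (3/2 - 5/3))) + 12626 = 1/(16*(27 - ⅙)) + 12626 = 1/(16*(161/6)) + 12626 = (1/16)*(6/161) + 12626 = 3/1288 + 12626 = 16262291/1288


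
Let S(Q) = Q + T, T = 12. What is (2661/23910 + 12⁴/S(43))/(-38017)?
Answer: -33062941/3332950390 ≈ -0.0099200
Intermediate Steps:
S(Q) = 12 + Q (S(Q) = Q + 12 = 12 + Q)
(2661/23910 + 12⁴/S(43))/(-38017) = (2661/23910 + 12⁴/(12 + 43))/(-38017) = (2661*(1/23910) + 20736/55)*(-1/38017) = (887/7970 + 20736*(1/55))*(-1/38017) = (887/7970 + 20736/55)*(-1/38017) = (33062941/87670)*(-1/38017) = -33062941/3332950390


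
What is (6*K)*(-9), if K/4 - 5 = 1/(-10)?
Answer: -5292/5 ≈ -1058.4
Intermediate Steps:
K = 98/5 (K = 20 + 4/(-10) = 20 + 4*(-1/10) = 20 - 2/5 = 98/5 ≈ 19.600)
(6*K)*(-9) = (6*(98/5))*(-9) = (588/5)*(-9) = -5292/5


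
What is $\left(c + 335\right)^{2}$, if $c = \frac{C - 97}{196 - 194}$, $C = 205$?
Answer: $151321$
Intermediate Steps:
$c = 54$ ($c = \frac{205 - 97}{196 - 194} = \frac{108}{2} = 108 \cdot \frac{1}{2} = 54$)
$\left(c + 335\right)^{2} = \left(54 + 335\right)^{2} = 389^{2} = 151321$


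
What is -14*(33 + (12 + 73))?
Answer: -1652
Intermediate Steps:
-14*(33 + (12 + 73)) = -14*(33 + 85) = -14*118 = -1652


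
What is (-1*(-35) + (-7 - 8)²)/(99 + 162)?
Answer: 260/261 ≈ 0.99617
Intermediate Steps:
(-1*(-35) + (-7 - 8)²)/(99 + 162) = (35 + (-15)²)/261 = (35 + 225)*(1/261) = 260*(1/261) = 260/261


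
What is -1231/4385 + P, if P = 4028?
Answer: 17661549/4385 ≈ 4027.7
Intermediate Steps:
-1231/4385 + P = -1231/4385 + 4028 = 17661549/4385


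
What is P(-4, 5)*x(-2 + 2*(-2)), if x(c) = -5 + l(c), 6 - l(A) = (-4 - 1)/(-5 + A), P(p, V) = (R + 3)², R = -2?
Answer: 6/11 ≈ 0.54545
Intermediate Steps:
P(p, V) = 1 (P(p, V) = (-2 + 3)² = 1² = 1)
l(A) = 6 + 5/(-5 + A) (l(A) = 6 - (-4 - 1)/(-5 + A) = 6 - (-5)/(-5 + A) = 6 + 5/(-5 + A))
x(c) = -5 + (-25 + 6*c)/(-5 + c)
P(-4, 5)*x(-2 + 2*(-2)) = 1*((-2 + 2*(-2))/(-5 + (-2 + 2*(-2)))) = 1*((-2 - 4)/(-5 + (-2 - 4))) = 1*(-6/(-5 - 6)) = 1*(-6/(-11)) = 1*(-6*(-1/11)) = 1*(6/11) = 6/11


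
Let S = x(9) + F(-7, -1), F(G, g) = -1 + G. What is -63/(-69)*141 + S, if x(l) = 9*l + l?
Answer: 4847/23 ≈ 210.74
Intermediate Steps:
x(l) = 10*l
S = 82 (S = 10*9 + (-1 - 7) = 90 - 8 = 82)
-63/(-69)*141 + S = -63/(-69)*141 + 82 = -63*(-1/69)*141 + 82 = (21/23)*141 + 82 = 2961/23 + 82 = 4847/23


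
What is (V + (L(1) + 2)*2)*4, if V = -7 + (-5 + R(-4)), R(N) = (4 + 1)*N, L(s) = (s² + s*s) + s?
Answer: -88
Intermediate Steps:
L(s) = s + 2*s² (L(s) = (s² + s²) + s = 2*s² + s = s + 2*s²)
R(N) = 5*N
V = -32 (V = -7 + (-5 + 5*(-4)) = -7 + (-5 - 20) = -7 - 25 = -32)
(V + (L(1) + 2)*2)*4 = (-32 + (1*(1 + 2*1) + 2)*2)*4 = (-32 + (1*(1 + 2) + 2)*2)*4 = (-32 + (1*3 + 2)*2)*4 = (-32 + (3 + 2)*2)*4 = (-32 + 5*2)*4 = (-32 + 10)*4 = -22*4 = -88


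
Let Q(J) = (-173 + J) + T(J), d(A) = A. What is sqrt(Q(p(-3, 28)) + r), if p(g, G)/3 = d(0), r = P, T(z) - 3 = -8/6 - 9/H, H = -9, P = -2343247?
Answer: 2*I*sqrt(5272689)/3 ≈ 1530.8*I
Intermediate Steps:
T(z) = 8/3 (T(z) = 3 + (-8/6 - 9/(-9)) = 3 + (-8*1/6 - 9*(-1/9)) = 3 + (-4/3 + 1) = 3 - 1/3 = 8/3)
r = -2343247
p(g, G) = 0 (p(g, G) = 3*0 = 0)
Q(J) = -511/3 + J (Q(J) = (-173 + J) + 8/3 = -511/3 + J)
sqrt(Q(p(-3, 28)) + r) = sqrt((-511/3 + 0) - 2343247) = sqrt(-511/3 - 2343247) = sqrt(-7030252/3) = 2*I*sqrt(5272689)/3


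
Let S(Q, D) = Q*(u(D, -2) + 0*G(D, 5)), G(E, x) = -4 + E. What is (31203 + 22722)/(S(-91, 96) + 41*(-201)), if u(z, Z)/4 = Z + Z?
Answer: -10785/1357 ≈ -7.9477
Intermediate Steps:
u(z, Z) = 8*Z (u(z, Z) = 4*(Z + Z) = 4*(2*Z) = 8*Z)
S(Q, D) = -16*Q (S(Q, D) = Q*(8*(-2) + 0*(-4 + D)) = Q*(-16 + 0) = Q*(-16) = -16*Q)
(31203 + 22722)/(S(-91, 96) + 41*(-201)) = (31203 + 22722)/(-16*(-91) + 41*(-201)) = 53925/(1456 - 8241) = 53925/(-6785) = 53925*(-1/6785) = -10785/1357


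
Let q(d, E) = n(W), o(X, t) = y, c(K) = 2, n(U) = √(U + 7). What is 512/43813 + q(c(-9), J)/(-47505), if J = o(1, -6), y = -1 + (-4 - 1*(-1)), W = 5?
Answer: 512/43813 - 2*√3/47505 ≈ 0.011613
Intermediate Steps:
y = -4 (y = -1 + (-4 + 1) = -1 - 3 = -4)
n(U) = √(7 + U)
o(X, t) = -4
J = -4
q(d, E) = 2*√3 (q(d, E) = √(7 + 5) = √12 = 2*√3)
512/43813 + q(c(-9), J)/(-47505) = 512/43813 + (2*√3)/(-47505) = 512*(1/43813) + (2*√3)*(-1/47505) = 512/43813 - 2*√3/47505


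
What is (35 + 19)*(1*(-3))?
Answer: -162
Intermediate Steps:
(35 + 19)*(1*(-3)) = 54*(-3) = -162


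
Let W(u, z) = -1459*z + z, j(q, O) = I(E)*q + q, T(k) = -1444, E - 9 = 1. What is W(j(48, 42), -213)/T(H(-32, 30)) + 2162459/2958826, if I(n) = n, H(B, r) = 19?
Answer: -8805314027/41082161 ≈ -214.33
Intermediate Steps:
E = 10 (E = 9 + 1 = 10)
j(q, O) = 11*q (j(q, O) = 10*q + q = 11*q)
W(u, z) = -1458*z
W(j(48, 42), -213)/T(H(-32, 30)) + 2162459/2958826 = -1458*(-213)/(-1444) + 2162459/2958826 = 310554*(-1/1444) + 2162459*(1/2958826) = -155277/722 + 166343/227602 = -8805314027/41082161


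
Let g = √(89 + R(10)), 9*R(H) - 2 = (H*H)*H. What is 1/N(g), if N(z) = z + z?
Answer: √1803/1202 ≈ 0.035326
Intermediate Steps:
R(H) = 2/9 + H³/9 (R(H) = 2/9 + ((H*H)*H)/9 = 2/9 + (H²*H)/9 = 2/9 + H³/9)
g = √1803/3 (g = √(89 + (2/9 + (⅑)*10³)) = √(89 + (2/9 + (⅑)*1000)) = √(89 + (2/9 + 1000/9)) = √(89 + 334/3) = √(601/3) = √1803/3 ≈ 14.154)
N(z) = 2*z
1/N(g) = 1/(2*(√1803/3)) = 1/(2*√1803/3) = √1803/1202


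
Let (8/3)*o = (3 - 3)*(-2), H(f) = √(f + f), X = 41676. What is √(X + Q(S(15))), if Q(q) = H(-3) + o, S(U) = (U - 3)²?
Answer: √(41676 + I*√6) ≈ 204.15 + 0.006*I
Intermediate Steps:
H(f) = √2*√f (H(f) = √(2*f) = √2*√f)
S(U) = (-3 + U)²
o = 0 (o = 3*((3 - 3)*(-2))/8 = 3*(0*(-2))/8 = (3/8)*0 = 0)
Q(q) = I*√6 (Q(q) = √2*√(-3) + 0 = √2*(I*√3) + 0 = I*√6 + 0 = I*√6)
√(X + Q(S(15))) = √(41676 + I*√6)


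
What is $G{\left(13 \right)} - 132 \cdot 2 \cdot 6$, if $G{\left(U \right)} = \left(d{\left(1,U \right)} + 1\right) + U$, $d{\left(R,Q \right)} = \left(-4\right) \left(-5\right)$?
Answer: $-1550$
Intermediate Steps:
$d{\left(R,Q \right)} = 20$
$G{\left(U \right)} = 21 + U$ ($G{\left(U \right)} = \left(20 + 1\right) + U = 21 + U$)
$G{\left(13 \right)} - 132 \cdot 2 \cdot 6 = \left(21 + 13\right) - 132 \cdot 2 \cdot 6 = 34 - 1584 = -1550$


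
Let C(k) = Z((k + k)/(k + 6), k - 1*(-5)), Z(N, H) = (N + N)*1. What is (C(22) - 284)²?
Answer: 3865156/49 ≈ 78881.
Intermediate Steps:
Z(N, H) = 2*N (Z(N, H) = (2*N)*1 = 2*N)
C(k) = 4*k/(6 + k) (C(k) = 2*((k + k)/(k + 6)) = 2*((2*k)/(6 + k)) = 2*(2*k/(6 + k)) = 4*k/(6 + k))
(C(22) - 284)² = (4*22/(6 + 22) - 284)² = (4*22/28 - 284)² = (4*22*(1/28) - 284)² = (22/7 - 284)² = (-1966/7)² = 3865156/49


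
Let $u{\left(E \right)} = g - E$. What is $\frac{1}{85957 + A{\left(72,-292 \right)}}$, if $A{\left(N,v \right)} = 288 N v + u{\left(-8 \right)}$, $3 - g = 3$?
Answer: $- \frac{1}{5968947} \approx -1.6753 \cdot 10^{-7}$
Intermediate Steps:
$g = 0$ ($g = 3 - 3 = 0$)
$u{\left(E \right)} = - E$ ($u{\left(E \right)} = 0 - E = - E$)
$A{\left(N,v \right)} = 8 + 288 N v$ ($A{\left(N,v \right)} = 288 N v - -8 = 288 N v + 8 = 8 + 288 N v$)
$\frac{1}{85957 + A{\left(72,-292 \right)}} = \frac{1}{85957 + \left(8 + 288 \cdot 72 \left(-292\right)\right)} = \frac{1}{85957 + \left(8 - 6054912\right)} = \frac{1}{85957 - 6054904} = \frac{1}{-5968947} = - \frac{1}{5968947}$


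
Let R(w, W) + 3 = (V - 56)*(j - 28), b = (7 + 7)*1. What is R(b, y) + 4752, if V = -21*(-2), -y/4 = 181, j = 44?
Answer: 4525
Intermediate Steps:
y = -724 (y = -4*181 = -724)
b = 14 (b = 14*1 = 14)
V = 42
R(w, W) = -227 (R(w, W) = -3 + (42 - 56)*(44 - 28) = -3 - 14*16 = -3 - 224 = -227)
R(b, y) + 4752 = -227 + 4752 = 4525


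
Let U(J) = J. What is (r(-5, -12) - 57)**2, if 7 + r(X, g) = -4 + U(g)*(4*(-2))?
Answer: 784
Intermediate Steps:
r(X, g) = -11 - 8*g (r(X, g) = -7 + (-4 + g*(4*(-2))) = -7 + (-4 + g*(-8)) = -7 + (-4 - 8*g) = -11 - 8*g)
(r(-5, -12) - 57)**2 = ((-11 - 8*(-12)) - 57)**2 = ((-11 + 96) - 57)**2 = (85 - 57)**2 = 28**2 = 784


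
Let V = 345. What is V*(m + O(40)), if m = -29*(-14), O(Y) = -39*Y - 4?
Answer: -399510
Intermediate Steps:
O(Y) = -4 - 39*Y
m = 406
V*(m + O(40)) = 345*(406 + (-4 - 39*40)) = 345*(406 + (-4 - 1560)) = 345*(406 - 1564) = 345*(-1158) = -399510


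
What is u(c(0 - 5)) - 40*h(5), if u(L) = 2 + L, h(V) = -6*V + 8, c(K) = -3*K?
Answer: 897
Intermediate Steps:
h(V) = 8 - 6*V
u(c(0 - 5)) - 40*h(5) = (2 - 3*(0 - 5)) - 40*(8 - 6*5) = (2 - 3*(-5)) - 40*(8 - 30) = (2 + 15) - 40*(-22) = 17 + 880 = 897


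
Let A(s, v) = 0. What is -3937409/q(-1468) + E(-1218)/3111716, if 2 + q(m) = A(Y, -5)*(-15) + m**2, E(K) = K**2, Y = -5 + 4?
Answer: -2263767931579/1676454109438 ≈ -1.3503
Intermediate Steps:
Y = -1
q(m) = -2 + m**2 (q(m) = -2 + (0*(-15) + m**2) = -2 + (0 + m**2) = -2 + m**2)
-3937409/q(-1468) + E(-1218)/3111716 = -3937409/(-2 + (-1468)**2) + (-1218)**2/3111716 = -3937409/(-2 + 2155024) + 1483524*(1/3111716) = -3937409/2155022 + 370881/777929 = -2263767931579/1676454109438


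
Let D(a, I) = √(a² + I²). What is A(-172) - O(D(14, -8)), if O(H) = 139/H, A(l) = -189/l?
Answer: 189/172 - 139*√65/130 ≈ -7.5216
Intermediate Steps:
D(a, I) = √(I² + a²)
A(-172) - O(D(14, -8)) = -189/(-172) - 139/(√((-8)² + 14²)) = -189*(-1/172) - 139/(√(64 + 196)) = 189/172 - 139/(√260) = 189/172 - 139/(2*√65) = 189/172 - 139*√65/130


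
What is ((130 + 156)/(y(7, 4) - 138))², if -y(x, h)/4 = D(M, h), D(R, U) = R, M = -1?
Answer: 20449/4489 ≈ 4.5554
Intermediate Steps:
y(x, h) = 4 (y(x, h) = -4*(-1) = 4)
((130 + 156)/(y(7, 4) - 138))² = ((130 + 156)/(4 - 138))² = (286/(-134))² = (286*(-1/134))² = (-143/67)² = 20449/4489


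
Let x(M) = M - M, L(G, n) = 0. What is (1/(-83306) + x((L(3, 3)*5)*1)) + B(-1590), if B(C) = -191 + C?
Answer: -148367987/83306 ≈ -1781.0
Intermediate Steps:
x(M) = 0
(1/(-83306) + x((L(3, 3)*5)*1)) + B(-1590) = (1/(-83306) + 0) + (-191 - 1590) = (-1/83306 + 0) - 1781 = -1/83306 - 1781 = -148367987/83306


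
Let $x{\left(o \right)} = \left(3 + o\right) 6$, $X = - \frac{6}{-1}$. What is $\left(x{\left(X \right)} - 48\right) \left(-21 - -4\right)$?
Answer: $-102$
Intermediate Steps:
$X = 6$ ($X = \left(-6\right) \left(-1\right) = 6$)
$x{\left(o \right)} = 18 + 6 o$
$\left(x{\left(X \right)} - 48\right) \left(-21 - -4\right) = \left(\left(18 + 6 \cdot 6\right) - 48\right) \left(-21 - -4\right) = \left(\left(18 + 36\right) - 48\right) \left(-21 + 4\right) = \left(54 - 48\right) \left(-17\right) = 6 \left(-17\right) = -102$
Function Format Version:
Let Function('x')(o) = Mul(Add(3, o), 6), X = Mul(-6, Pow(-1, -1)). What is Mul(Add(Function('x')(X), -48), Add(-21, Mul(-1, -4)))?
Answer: -102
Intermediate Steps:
X = 6 (X = Mul(-6, -1) = 6)
Function('x')(o) = Add(18, Mul(6, o))
Mul(Add(Function('x')(X), -48), Add(-21, Mul(-1, -4))) = Mul(Add(Add(18, Mul(6, 6)), -48), Add(-21, Mul(-1, -4))) = Mul(Add(Add(18, 36), -48), Add(-21, 4)) = Mul(Add(54, -48), -17) = Mul(6, -17) = -102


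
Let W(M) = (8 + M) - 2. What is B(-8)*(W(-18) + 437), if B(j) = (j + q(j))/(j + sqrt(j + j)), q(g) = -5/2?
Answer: 1785/4 + 1785*I/8 ≈ 446.25 + 223.13*I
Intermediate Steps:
q(g) = -5/2 (q(g) = -5*1/2 = -5/2)
W(M) = 6 + M
B(j) = (-5/2 + j)/(j + sqrt(2)*sqrt(j)) (B(j) = (j - 5/2)/(j + sqrt(j + j)) = (-5/2 + j)/(j + sqrt(2*j)) = (-5/2 + j)/(j + sqrt(2)*sqrt(j)))
B(-8)*(W(-18) + 437) = ((-5/2 - 8)/(-8 + sqrt(2)*sqrt(-8)))*((6 - 18) + 437) = (-21/2/(-8 + sqrt(2)*(2*I*sqrt(2))))*(-12 + 437) = (-21/2/(-8 + 4*I))*425 = (((-8 - 4*I)/80)*(-21/2))*425 = -21*(-8 - 4*I)/160*425 = -1785*(-8 - 4*I)/32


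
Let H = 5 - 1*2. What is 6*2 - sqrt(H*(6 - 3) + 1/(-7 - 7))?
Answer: 12 - 5*sqrt(70)/14 ≈ 9.0119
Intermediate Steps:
H = 3 (H = 5 - 2 = 3)
6*2 - sqrt(H*(6 - 3) + 1/(-7 - 7)) = 6*2 - sqrt(3*(6 - 3) + 1/(-7 - 7)) = 12 - sqrt(3*3 + 1/(-14)) = 12 - sqrt(9 - 1/14) = 12 - sqrt(125/14) = 12 - 5*sqrt(70)/14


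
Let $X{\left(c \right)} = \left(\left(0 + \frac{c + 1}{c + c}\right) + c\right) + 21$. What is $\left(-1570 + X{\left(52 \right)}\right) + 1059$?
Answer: $- \frac{45499}{104} \approx -437.49$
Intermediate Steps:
$X{\left(c \right)} = 21 + c + \frac{1 + c}{2 c}$ ($X{\left(c \right)} = \left(\left(0 + \frac{1 + c}{2 c}\right) + c\right) + 21 = \left(\frac{1 + c}{2 c} + c\right) + 21 = \left(c + \frac{1 + c}{2 c}\right) + 21 = 21 + c + \frac{1 + c}{2 c}$)
$\left(-1570 + X{\left(52 \right)}\right) + 1059 = \left(-1570 + \left(\frac{43}{2} + 52 + \frac{1}{2 \cdot 52}\right)\right) + 1059 = \left(-1570 + \left(\frac{43}{2} + 52 + \frac{1}{2} \cdot \frac{1}{52}\right)\right) + 1059 = \left(-1570 + \left(\frac{43}{2} + 52 + \frac{1}{104}\right)\right) + 1059 = \left(-1570 + \frac{7645}{104}\right) + 1059 = - \frac{155635}{104} + 1059 = - \frac{45499}{104}$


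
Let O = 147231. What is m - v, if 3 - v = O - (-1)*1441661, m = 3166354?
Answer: 4755243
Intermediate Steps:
v = -1588889 (v = 3 - (147231 - (-1)*1441661) = 3 - (147231 - 1*(-1441661)) = 3 - (147231 + 1441661) = 3 - 1*1588892 = 3 - 1588892 = -1588889)
m - v = 3166354 - 1*(-1588889) = 3166354 + 1588889 = 4755243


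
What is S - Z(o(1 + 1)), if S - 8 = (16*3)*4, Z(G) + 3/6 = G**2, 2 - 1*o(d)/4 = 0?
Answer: 273/2 ≈ 136.50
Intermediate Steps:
o(d) = 8 (o(d) = 8 - 4*0 = 8 + 0 = 8)
Z(G) = -1/2 + G**2
S = 200 (S = 8 + (16*3)*4 = 8 + 48*4 = 8 + 192 = 200)
S - Z(o(1 + 1)) = 200 - (-1/2 + 8**2) = 200 - (-1/2 + 64) = 200 - 1*127/2 = 200 - 127/2 = 273/2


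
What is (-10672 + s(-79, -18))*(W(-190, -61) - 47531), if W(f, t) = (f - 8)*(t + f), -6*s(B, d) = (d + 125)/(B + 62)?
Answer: -2358642979/102 ≈ -2.3124e+7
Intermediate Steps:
s(B, d) = -(125 + d)/(6*(62 + B)) (s(B, d) = -(d + 125)/(6*(B + 62)) = -(125 + d)/(6*(62 + B)))
W(f, t) = (-8 + f)*(f + t)
(-10672 + s(-79, -18))*(W(-190, -61) - 47531) = (-10672 + (-125 - 1*(-18))/(6*(62 - 79)))*(((-190)**2 - 8*(-190) - 8*(-61) - 190*(-61)) - 47531) = (-10672 + (1/6)*(-125 + 18)/(-17))*((36100 + 1520 + 488 + 11590) - 47531) = (-10672 + (1/6)*(-1/17)*(-107))*(49698 - 47531) = (-10672 + 107/102)*2167 = -1088437/102*2167 = -2358642979/102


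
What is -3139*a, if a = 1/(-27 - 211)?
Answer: 3139/238 ≈ 13.189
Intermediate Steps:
a = -1/238 (a = 1/(-238) = -1/238 ≈ -0.0042017)
-3139*a = -3139*(-1/238) = 3139/238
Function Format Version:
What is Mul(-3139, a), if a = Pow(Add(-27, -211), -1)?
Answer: Rational(3139, 238) ≈ 13.189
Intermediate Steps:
a = Rational(-1, 238) (a = Pow(-238, -1) = Rational(-1, 238) ≈ -0.0042017)
Mul(-3139, a) = Mul(-3139, Rational(-1, 238)) = Rational(3139, 238)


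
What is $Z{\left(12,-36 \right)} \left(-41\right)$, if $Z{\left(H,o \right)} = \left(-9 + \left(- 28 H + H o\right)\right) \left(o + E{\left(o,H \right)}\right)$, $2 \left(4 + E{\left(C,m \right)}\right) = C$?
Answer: $-1847706$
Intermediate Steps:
$E{\left(C,m \right)} = -4 + \frac{C}{2}$
$Z{\left(H,o \right)} = \left(-4 + \frac{3 o}{2}\right) \left(-9 - 28 H + H o\right)$ ($Z{\left(H,o \right)} = \left(-9 + \left(- 28 H + H o\right)\right) \left(o + \left(-4 + \frac{o}{2}\right)\right) = \left(-9 - 28 H + H o\right) \left(-4 + \frac{3 o}{2}\right) = \left(-4 + \frac{3 o}{2}\right) \left(-9 - 28 H + H o\right)$)
$Z{\left(12,-36 \right)} \left(-41\right) = \left(36 + 112 \cdot 12 - -486 - 552 \left(-36\right) + \frac{3}{2} \cdot 12 \left(-36\right)^{2}\right) \left(-41\right) = \left(36 + 1344 + 486 + 19872 + \frac{3}{2} \cdot 12 \cdot 1296\right) \left(-41\right) = \left(36 + 1344 + 486 + 19872 + 23328\right) \left(-41\right) = 45066 \left(-41\right) = -1847706$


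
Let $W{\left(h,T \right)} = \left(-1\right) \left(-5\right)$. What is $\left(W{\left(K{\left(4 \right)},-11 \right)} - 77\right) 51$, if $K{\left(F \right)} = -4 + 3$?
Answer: $-3672$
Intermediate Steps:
$K{\left(F \right)} = -1$
$W{\left(h,T \right)} = 5$
$\left(W{\left(K{\left(4 \right)},-11 \right)} - 77\right) 51 = \left(5 - 77\right) 51 = \left(-72\right) 51 = -3672$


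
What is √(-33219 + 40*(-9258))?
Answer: I*√403539 ≈ 635.25*I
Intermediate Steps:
√(-33219 + 40*(-9258)) = √(-33219 - 370320) = √(-403539) = I*√403539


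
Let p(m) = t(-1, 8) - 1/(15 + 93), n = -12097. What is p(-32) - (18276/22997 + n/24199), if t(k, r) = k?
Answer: -78378131147/60102475524 ≈ -1.3041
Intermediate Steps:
p(m) = -109/108 (p(m) = -1 - 1/(15 + 93) = -1 - 1/108 = -109/108)
p(-32) - (18276/22997 + n/24199) = -109/108 - (18276/22997 - 12097/24199) = -109/108 - 1*164066215/556504403 = -109/108 - 164066215/556504403 = -78378131147/60102475524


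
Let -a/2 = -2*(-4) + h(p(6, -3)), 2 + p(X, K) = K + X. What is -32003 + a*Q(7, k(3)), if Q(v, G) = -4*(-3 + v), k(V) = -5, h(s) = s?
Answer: -31715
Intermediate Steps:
p(X, K) = -2 + K + X (p(X, K) = -2 + (K + X) = -2 + K + X)
Q(v, G) = 12 - 4*v
a = -18 (a = -2*(-2*(-4) + (-2 - 3 + 6)) = -2*(8 + 1) = -2*9 = -18)
-32003 + a*Q(7, k(3)) = -32003 - 18*(12 - 4*7) = -32003 - 18*(12 - 28) = -32003 - 18*(-16) = -32003 + 288 = -31715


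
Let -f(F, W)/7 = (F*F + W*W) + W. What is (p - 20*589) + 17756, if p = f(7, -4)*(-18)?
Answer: 13662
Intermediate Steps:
f(F, W) = -7*W - 7*F**2 - 7*W**2 (f(F, W) = -7*((F*F + W*W) + W) = -7*((F**2 + W**2) + W) = -7*(W + F**2 + W**2) = -7*W - 7*F**2 - 7*W**2)
p = 7686 (p = (-7*(-4) - 7*7**2 - 7*(-4)**2)*(-18) = (28 - 7*49 - 7*16)*(-18) = (28 - 343 - 112)*(-18) = -427*(-18) = 7686)
(p - 20*589) + 17756 = (7686 - 20*589) + 17756 = (7686 - 11780) + 17756 = -4094 + 17756 = 13662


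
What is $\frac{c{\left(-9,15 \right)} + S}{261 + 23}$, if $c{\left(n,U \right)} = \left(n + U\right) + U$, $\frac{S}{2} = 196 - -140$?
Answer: $\frac{693}{284} \approx 2.4401$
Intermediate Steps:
$S = 672$ ($S = 2 \left(196 - -140\right) = 2 \left(196 + 140\right) = 2 \cdot 336 = 672$)
$c{\left(n,U \right)} = n + 2 U$ ($c{\left(n,U \right)} = \left(U + n\right) + U = n + 2 U$)
$\frac{c{\left(-9,15 \right)} + S}{261 + 23} = \frac{\left(-9 + 2 \cdot 15\right) + 672}{261 + 23} = \frac{\left(-9 + 30\right) + 672}{284} = \left(21 + 672\right) \frac{1}{284} = 693 \cdot \frac{1}{284} = \frac{693}{284}$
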